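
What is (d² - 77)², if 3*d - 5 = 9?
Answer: 247009/81 ≈ 3049.5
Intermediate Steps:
d = 14/3 (d = 5/3 + (⅓)*9 = 5/3 + 3 = 14/3 ≈ 4.6667)
(d² - 77)² = ((14/3)² - 77)² = (196/9 - 77)² = (-497/9)² = 247009/81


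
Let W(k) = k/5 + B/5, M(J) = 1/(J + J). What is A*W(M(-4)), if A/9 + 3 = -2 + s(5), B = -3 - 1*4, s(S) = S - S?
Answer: 513/8 ≈ 64.125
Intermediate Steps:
s(S) = 0
B = -7 (B = -3 - 4 = -7)
M(J) = 1/(2*J)
W(k) = -7/5 + k/5 (W(k) = k/5 - 7/5 = -7/5 + k/5)
A = -45 (A = -27 + 9*(-2 + 0) = -27 + 9*(-2) = -27 - 18 = -45)
A*W(M(-4)) = -45*(-7/5 + ((1/2)/(-4))/5) = -45*(-7/5 + ((1/2)*(-1/4))/5) = -45*(-7/5 + (1/5)*(-1/8)) = -45*(-7/5 - 1/40) = -45*(-57/40) = 513/8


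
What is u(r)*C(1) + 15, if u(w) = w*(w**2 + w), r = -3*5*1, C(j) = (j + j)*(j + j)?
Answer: -12585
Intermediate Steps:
C(j) = 4*j**2 (C(j) = (2*j)*(2*j) = 4*j**2)
r = -15 (r = -15*1 = -15)
u(w) = w*(w + w**2)
u(r)*C(1) + 15 = ((-15)**2*(1 - 15))*(4*1**2) + 15 = (225*(-14))*(4*1) + 15 = -3150*4 + 15 = -12600 + 15 = -12585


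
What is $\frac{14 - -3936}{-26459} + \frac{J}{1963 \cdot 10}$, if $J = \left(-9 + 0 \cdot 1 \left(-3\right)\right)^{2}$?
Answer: $- \frac{75395321}{519390170} \approx -0.14516$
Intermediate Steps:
$J = 81$ ($J = \left(-9 + 0 \left(-3\right)\right)^{2} = \left(-9 + 0\right)^{2} = \left(-9\right)^{2} = 81$)
$\frac{14 - -3936}{-26459} + \frac{J}{1963 \cdot 10} = \frac{14 - -3936}{-26459} + \frac{81}{1963 \cdot 10} = \left(14 + 3936\right) \left(- \frac{1}{26459}\right) + \frac{81}{19630} = 3950 \left(- \frac{1}{26459}\right) + 81 \cdot \frac{1}{19630} = - \frac{3950}{26459} + \frac{81}{19630} = - \frac{75395321}{519390170}$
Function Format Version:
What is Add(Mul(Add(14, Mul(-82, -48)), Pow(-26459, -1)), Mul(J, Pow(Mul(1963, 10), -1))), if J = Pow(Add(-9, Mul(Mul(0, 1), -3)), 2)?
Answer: Rational(-75395321, 519390170) ≈ -0.14516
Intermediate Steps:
J = 81 (J = Pow(Add(-9, Mul(0, -3)), 2) = Pow(Add(-9, 0), 2) = Pow(-9, 2) = 81)
Add(Mul(Add(14, Mul(-82, -48)), Pow(-26459, -1)), Mul(J, Pow(Mul(1963, 10), -1))) = Add(Mul(Add(14, Mul(-82, -48)), Pow(-26459, -1)), Mul(81, Pow(Mul(1963, 10), -1))) = Add(Mul(Add(14, 3936), Rational(-1, 26459)), Mul(81, Pow(19630, -1))) = Add(Mul(3950, Rational(-1, 26459)), Mul(81, Rational(1, 19630))) = Add(Rational(-3950, 26459), Rational(81, 19630)) = Rational(-75395321, 519390170)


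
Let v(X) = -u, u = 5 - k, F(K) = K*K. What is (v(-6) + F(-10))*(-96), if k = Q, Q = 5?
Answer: -9600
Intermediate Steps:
F(K) = K²
k = 5
u = 0 (u = 5 - 1*5 = 5 - 5 = 0)
v(X) = 0 (v(X) = -1*0 = 0)
(v(-6) + F(-10))*(-96) = (0 + (-10)²)*(-96) = (0 + 100)*(-96) = 100*(-96) = -9600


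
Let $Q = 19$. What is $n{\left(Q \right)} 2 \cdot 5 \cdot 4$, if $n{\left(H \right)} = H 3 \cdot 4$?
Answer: $9120$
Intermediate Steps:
$n{\left(H \right)} = 12 H$ ($n{\left(H \right)} = H 12 = 12 H$)
$n{\left(Q \right)} 2 \cdot 5 \cdot 4 = 12 \cdot 19 \cdot 2 \cdot 5 \cdot 4 = 228 \cdot 10 \cdot 4 = 228 \cdot 40 = 9120$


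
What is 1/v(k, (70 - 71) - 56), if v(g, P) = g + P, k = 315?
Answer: 1/258 ≈ 0.0038760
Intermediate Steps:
v(g, P) = P + g
1/v(k, (70 - 71) - 56) = 1/(((70 - 71) - 56) + 315) = 1/((-1 - 56) + 315) = 1/(-57 + 315) = 1/258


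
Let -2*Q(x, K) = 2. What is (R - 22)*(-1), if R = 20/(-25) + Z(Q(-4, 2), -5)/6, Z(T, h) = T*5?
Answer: 709/30 ≈ 23.633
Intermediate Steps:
Q(x, K) = -1 (Q(x, K) = -½*2 = -1)
Z(T, h) = 5*T
R = -49/30 (R = 20/(-25) + (5*(-1))/6 = 20*(-1/25) - 5*⅙ = -⅘ - ⅚ = -49/30 ≈ -1.6333)
(R - 22)*(-1) = (-49/30 - 22)*(-1) = -709/30*(-1) = 709/30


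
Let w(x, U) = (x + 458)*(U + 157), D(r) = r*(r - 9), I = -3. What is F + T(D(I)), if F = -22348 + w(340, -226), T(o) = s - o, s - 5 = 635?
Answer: -76806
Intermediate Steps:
s = 640 (s = 5 + 635 = 640)
D(r) = r*(-9 + r)
T(o) = 640 - o
w(x, U) = (157 + U)*(458 + x) (w(x, U) = (458 + x)*(157 + U) = (157 + U)*(458 + x))
F = -77410 (F = -22348 + (71906 + 157*340 + 458*(-226) - 226*340) = -22348 + (71906 + 53380 - 103508 - 76840) = -22348 - 55062 = -77410)
F + T(D(I)) = -77410 + (640 - (-3)*(-9 - 3)) = -77410 + (640 - (-3)*(-12)) = -77410 + (640 - 1*36) = -77410 + (640 - 36) = -77410 + 604 = -76806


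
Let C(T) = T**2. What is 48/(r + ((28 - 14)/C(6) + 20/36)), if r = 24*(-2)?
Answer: -864/847 ≈ -1.0201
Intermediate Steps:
r = -48
48/(r + ((28 - 14)/C(6) + 20/36)) = 48/(-48 + ((28 - 14)/(6**2) + 20/36)) = 48/(-48 + (14/36 + 20*(1/36))) = 48/(-48 + (14*(1/36) + 5/9)) = 48/(-48 + (7/18 + 5/9)) = 48/(-48 + 17/18) = 48/(-847/18) = 48*(-18/847) = -864/847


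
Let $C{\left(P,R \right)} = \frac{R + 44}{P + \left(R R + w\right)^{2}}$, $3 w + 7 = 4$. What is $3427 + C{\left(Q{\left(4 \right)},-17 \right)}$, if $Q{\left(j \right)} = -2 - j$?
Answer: $\frac{94742851}{27646} \approx 3427.0$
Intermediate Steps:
$w = -1$ ($w = - \frac{7}{3} + \frac{1}{3} \cdot 4 = - \frac{7}{3} + \frac{4}{3} = -1$)
$C{\left(P,R \right)} = \frac{44 + R}{P + \left(-1 + R^{2}\right)^{2}}$ ($C{\left(P,R \right)} = \frac{R + 44}{P + \left(R R - 1\right)^{2}} = \frac{44 + R}{P + \left(R^{2} - 1\right)^{2}} = \frac{44 + R}{P + \left(-1 + R^{2}\right)^{2}}$)
$3427 + C{\left(Q{\left(4 \right)},-17 \right)} = 3427 + \frac{44 - 17}{\left(-2 - 4\right) + \left(-1 + \left(-17\right)^{2}\right)^{2}} = 3427 + \frac{1}{\left(-2 - 4\right) + \left(-1 + 289\right)^{2}} \cdot 27 = 3427 + \frac{1}{-6 + 288^{2}} \cdot 27 = 3427 + \frac{1}{-6 + 82944} \cdot 27 = 3427 + \frac{1}{82938} \cdot 27 = 3427 + \frac{9}{27646} = \frac{94742851}{27646}$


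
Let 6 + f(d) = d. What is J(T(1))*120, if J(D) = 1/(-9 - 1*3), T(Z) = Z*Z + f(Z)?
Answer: -10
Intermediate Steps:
f(d) = -6 + d
T(Z) = -6 + Z + Z² (T(Z) = Z*Z + (-6 + Z) = Z² + (-6 + Z) = -6 + Z + Z²)
J(D) = -1/12 (J(D) = 1/(-9 - 3) = 1/(-12) = -1/12)
J(T(1))*120 = -1/12*120 = -10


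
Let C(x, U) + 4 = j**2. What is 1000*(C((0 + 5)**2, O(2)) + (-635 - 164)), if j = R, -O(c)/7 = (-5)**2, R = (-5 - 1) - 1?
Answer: -754000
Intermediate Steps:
R = -7 (R = -6 - 1 = -7)
O(c) = -175 (O(c) = -7*(-5)**2 = -7*25 = -175)
j = -7
C(x, U) = 45 (C(x, U) = -4 + (-7)**2 = -4 + 49 = 45)
1000*(C((0 + 5)**2, O(2)) + (-635 - 164)) = 1000*(45 + (-635 - 164)) = 1000*(45 - 799) = 1000*(-754) = -754000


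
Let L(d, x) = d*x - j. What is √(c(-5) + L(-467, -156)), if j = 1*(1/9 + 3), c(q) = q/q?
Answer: √655649/3 ≈ 269.91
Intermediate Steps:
c(q) = 1
j = 28/9 (j = 1*(⅑ + 3) = 1*(28/9) = 28/9 ≈ 3.1111)
L(d, x) = -28/9 + d*x (L(d, x) = d*x - 1*28/9 = d*x - 28/9 = -28/9 + d*x)
√(c(-5) + L(-467, -156)) = √(1 + (-28/9 - 467*(-156))) = √(1 + (-28/9 + 72852)) = √(1 + 655640/9) = √(655649/9) = √655649/3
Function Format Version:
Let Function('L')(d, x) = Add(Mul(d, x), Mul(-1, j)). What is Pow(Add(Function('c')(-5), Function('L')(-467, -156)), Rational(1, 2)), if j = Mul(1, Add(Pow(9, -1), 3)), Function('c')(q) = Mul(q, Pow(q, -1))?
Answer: Mul(Rational(1, 3), Pow(655649, Rational(1, 2))) ≈ 269.91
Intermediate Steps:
Function('c')(q) = 1
j = Rational(28, 9) (j = Mul(1, Add(Rational(1, 9), 3)) = Mul(1, Rational(28, 9)) = Rational(28, 9) ≈ 3.1111)
Function('L')(d, x) = Add(Rational(-28, 9), Mul(d, x)) (Function('L')(d, x) = Add(Mul(d, x), Mul(-1, Rational(28, 9))) = Add(Mul(d, x), Rational(-28, 9)) = Add(Rational(-28, 9), Mul(d, x)))
Pow(Add(Function('c')(-5), Function('L')(-467, -156)), Rational(1, 2)) = Pow(Add(1, Add(Rational(-28, 9), Mul(-467, -156))), Rational(1, 2)) = Pow(Add(1, Add(Rational(-28, 9), 72852)), Rational(1, 2)) = Pow(Add(1, Rational(655640, 9)), Rational(1, 2)) = Pow(Rational(655649, 9), Rational(1, 2)) = Mul(Rational(1, 3), Pow(655649, Rational(1, 2)))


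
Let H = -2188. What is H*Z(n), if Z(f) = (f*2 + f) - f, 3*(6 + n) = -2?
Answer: 87520/3 ≈ 29173.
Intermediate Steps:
n = -20/3 (n = -6 + (⅓)*(-2) = -6 - ⅔ = -20/3 ≈ -6.6667)
Z(f) = 2*f (Z(f) = (2*f + f) - f = 3*f - f = 2*f)
H*Z(n) = -4376*(-20)/3 = -2188*(-40/3) = 87520/3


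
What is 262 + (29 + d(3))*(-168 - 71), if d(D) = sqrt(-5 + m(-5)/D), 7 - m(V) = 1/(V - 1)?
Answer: -6669 - 239*I*sqrt(94)/6 ≈ -6669.0 - 386.2*I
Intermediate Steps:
m(V) = 7 - 1/(-1 + V) (m(V) = 7 - 1/(V - 1) = 7 - 1/(-1 + V))
d(D) = sqrt(-5 + 43/(6*D)) (d(D) = sqrt(-5 + ((-8 + 7*(-5))/(-1 - 5))/D) = sqrt(-5 + ((-8 - 35)/(-6))/D) = sqrt(-5 + (-1/6*(-43))/D) = sqrt(-5 + 43/(6*D)))
262 + (29 + d(3))*(-168 - 71) = 262 + (29 + sqrt(-180 + 258/3)/6)*(-168 - 71) = 262 + (29 + sqrt(-180 + 258*(1/3))/6)*(-239) = 262 + (29 + sqrt(-180 + 86)/6)*(-239) = 262 + (29 + sqrt(-94)/6)*(-239) = 262 + (29 + (I*sqrt(94))/6)*(-239) = 262 + (29 + I*sqrt(94)/6)*(-239) = 262 + (-6931 - 239*I*sqrt(94)/6) = -6669 - 239*I*sqrt(94)/6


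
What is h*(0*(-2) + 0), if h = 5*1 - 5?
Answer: 0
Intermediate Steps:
h = 0 (h = 5 - 5 = 0)
h*(0*(-2) + 0) = 0*(0*(-2) + 0) = 0*(0 + 0) = 0*0 = 0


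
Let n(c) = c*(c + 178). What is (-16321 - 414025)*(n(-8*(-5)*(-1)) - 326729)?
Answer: 142982028154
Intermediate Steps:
n(c) = c*(178 + c)
(-16321 - 414025)*(n(-8*(-5)*(-1)) - 326729) = (-16321 - 414025)*((-8*(-5)*(-1))*(178 - 8*(-5)*(-1)) - 326729) = -430346*((40*(-1))*(178 + 40*(-1)) - 326729) = -430346*(-40*(178 - 40) - 326729) = -430346*(-40*138 - 326729) = -430346*(-5520 - 326729) = -430346*(-332249) = 142982028154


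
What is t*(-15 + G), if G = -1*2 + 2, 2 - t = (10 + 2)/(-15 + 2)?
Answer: -570/13 ≈ -43.846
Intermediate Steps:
t = 38/13 (t = 2 - (10 + 2)/(-15 + 2) = 2 - 12/(-13) = 2 - 12*(-1)/13 = 2 - 1*(-12/13) = 2 + 12/13 = 38/13 ≈ 2.9231)
G = 0 (G = -2 + 2 = 0)
t*(-15 + G) = 38*(-15 + 0)/13 = (38/13)*(-15) = -570/13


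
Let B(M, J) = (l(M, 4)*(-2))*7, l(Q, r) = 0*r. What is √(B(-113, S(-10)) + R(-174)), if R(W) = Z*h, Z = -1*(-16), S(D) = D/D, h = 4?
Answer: 8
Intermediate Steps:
l(Q, r) = 0
S(D) = 1
B(M, J) = 0 (B(M, J) = (0*(-2))*7 = 0*7 = 0)
Z = 16
R(W) = 64 (R(W) = 16*4 = 64)
√(B(-113, S(-10)) + R(-174)) = √(0 + 64) = √64 = 8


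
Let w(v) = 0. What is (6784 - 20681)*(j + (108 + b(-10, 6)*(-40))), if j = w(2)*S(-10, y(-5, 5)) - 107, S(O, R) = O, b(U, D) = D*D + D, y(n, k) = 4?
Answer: 23333063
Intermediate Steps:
b(U, D) = D + D**2 (b(U, D) = D**2 + D = D + D**2)
j = -107 (j = 0*(-10) - 107 = 0 - 107 = -107)
(6784 - 20681)*(j + (108 + b(-10, 6)*(-40))) = (6784 - 20681)*(-107 + (108 + (6*(1 + 6))*(-40))) = -13897*(-107 + (108 + (6*7)*(-40))) = -13897*(-107 + (108 + 42*(-40))) = -13897*(-107 + (108 - 1680)) = -13897*(-107 - 1572) = -13897*(-1679) = 23333063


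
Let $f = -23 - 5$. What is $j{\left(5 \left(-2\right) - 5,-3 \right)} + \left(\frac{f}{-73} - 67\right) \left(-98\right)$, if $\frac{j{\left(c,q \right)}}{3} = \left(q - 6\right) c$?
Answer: $\frac{506139}{73} \approx 6933.4$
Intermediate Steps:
$f = -28$ ($f = -23 - 5 = -28$)
$j{\left(c,q \right)} = 3 c \left(-6 + q\right)$ ($j{\left(c,q \right)} = 3 \left(q - 6\right) c = 3 \left(-6 + q\right) c = 3 c \left(-6 + q\right)$)
$j{\left(5 \left(-2\right) - 5,-3 \right)} + \left(\frac{f}{-73} - 67\right) \left(-98\right) = 3 \left(5 \left(-2\right) - 5\right) \left(-6 - 3\right) + \left(- \frac{28}{-73} - 67\right) \left(-98\right) = 3 \left(-10 - 5\right) \left(-9\right) + \left(\left(-28\right) \left(- \frac{1}{73}\right) - 67\right) \left(-98\right) = 3 \left(-15\right) \left(-9\right) + \left(\frac{28}{73} - 67\right) \left(-98\right) = 405 - - \frac{476574}{73} = 405 + \frac{476574}{73} = \frac{506139}{73}$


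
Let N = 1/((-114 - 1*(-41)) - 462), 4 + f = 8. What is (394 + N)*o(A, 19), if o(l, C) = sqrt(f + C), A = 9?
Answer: 210789*sqrt(23)/535 ≈ 1889.5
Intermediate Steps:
f = 4 (f = -4 + 8 = 4)
o(l, C) = sqrt(4 + C)
N = -1/535 (N = 1/((-114 + 41) - 462) = 1/(-73 - 462) = 1/(-535) = -1/535 ≈ -0.0018692)
(394 + N)*o(A, 19) = (394 - 1/535)*sqrt(4 + 19) = 210789*sqrt(23)/535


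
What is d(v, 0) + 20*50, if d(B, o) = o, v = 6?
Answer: 1000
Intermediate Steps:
d(v, 0) + 20*50 = 0 + 20*50 = 0 + 1000 = 1000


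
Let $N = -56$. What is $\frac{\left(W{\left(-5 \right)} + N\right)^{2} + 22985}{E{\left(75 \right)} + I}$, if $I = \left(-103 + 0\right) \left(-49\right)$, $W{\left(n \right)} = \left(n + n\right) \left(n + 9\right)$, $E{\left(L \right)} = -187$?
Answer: $\frac{32201}{4860} \approx 6.6257$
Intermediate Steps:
$W{\left(n \right)} = 2 n \left(9 + n\right)$
$I = 5047$ ($I = \left(-103\right) \left(-49\right) = 5047$)
$\frac{\left(W{\left(-5 \right)} + N\right)^{2} + 22985}{E{\left(75 \right)} + I} = \frac{\left(2 \left(-5\right) \left(9 - 5\right) - 56\right)^{2} + 22985}{-187 + 5047} = \frac{\left(2 \left(-5\right) 4 - 56\right)^{2} + 22985}{4860} = \left(\left(-40 - 56\right)^{2} + 22985\right) \frac{1}{4860} = \left(\left(-96\right)^{2} + 22985\right) \frac{1}{4860} = \left(9216 + 22985\right) \frac{1}{4860} = 32201 \cdot \frac{1}{4860} = \frac{32201}{4860}$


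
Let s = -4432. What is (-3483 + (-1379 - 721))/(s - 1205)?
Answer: 1861/1879 ≈ 0.99042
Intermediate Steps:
(-3483 + (-1379 - 721))/(s - 1205) = (-3483 + (-1379 - 721))/(-4432 - 1205) = (-3483 - 2100)/(-5637) = -5583*(-1/5637) = 1861/1879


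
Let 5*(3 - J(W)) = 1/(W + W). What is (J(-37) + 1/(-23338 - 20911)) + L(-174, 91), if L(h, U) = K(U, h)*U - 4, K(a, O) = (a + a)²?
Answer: 49350233176669/16372130 ≈ 3.0143e+6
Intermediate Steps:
K(a, O) = 4*a² (K(a, O) = (2*a)² = 4*a²)
L(h, U) = -4 + 4*U³ (L(h, U) = (4*U²)*U - 4 = 4*U³ - 4 = -4 + 4*U³)
J(W) = 3 - 1/(10*W) (J(W) = 3 - 1/(5*(W + W)) = 3 - 1/(2*W)/5 = 3 - 1/(10*W))
(J(-37) + 1/(-23338 - 20911)) + L(-174, 91) = ((3 - ⅒/(-37)) + 1/(-23338 - 20911)) + (-4 + 4*91³) = ((3 - ⅒*(-1/37)) + 1/(-44249)) + (-4 + 4*753571) = ((3 + 1/370) - 1/44249) + (-4 + 3014284) = (1111/370 - 1/44249) + 3014280 = 49160269/16372130 + 3014280 = 49350233176669/16372130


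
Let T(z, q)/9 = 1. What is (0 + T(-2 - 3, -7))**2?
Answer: 81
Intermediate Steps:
T(z, q) = 9 (T(z, q) = 9*1 = 9)
(0 + T(-2 - 3, -7))**2 = (0 + 9)**2 = 9**2 = 81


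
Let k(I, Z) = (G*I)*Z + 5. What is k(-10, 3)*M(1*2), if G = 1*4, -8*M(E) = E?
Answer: 115/4 ≈ 28.750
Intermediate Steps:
M(E) = -E/8
G = 4
k(I, Z) = 5 + 4*I*Z (k(I, Z) = (4*I)*Z + 5 = 4*I*Z + 5 = 5 + 4*I*Z)
k(-10, 3)*M(1*2) = (5 + 4*(-10)*3)*(-2/8) = (5 - 120)*(-⅛*2) = -115*(-¼) = 115/4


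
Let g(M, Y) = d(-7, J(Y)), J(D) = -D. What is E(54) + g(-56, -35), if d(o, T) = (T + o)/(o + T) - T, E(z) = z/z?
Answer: -33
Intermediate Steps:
E(z) = 1
d(o, T) = 1 - T (d(o, T) = (T + o)/(T + o) - T = 1 - T)
g(M, Y) = 1 + Y (g(M, Y) = 1 - (-1)*Y = 1 + Y)
E(54) + g(-56, -35) = 1 + (1 - 35) = 1 - 34 = -33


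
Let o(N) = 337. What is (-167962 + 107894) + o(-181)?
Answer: -59731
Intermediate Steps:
(-167962 + 107894) + o(-181) = (-167962 + 107894) + 337 = -60068 + 337 = -59731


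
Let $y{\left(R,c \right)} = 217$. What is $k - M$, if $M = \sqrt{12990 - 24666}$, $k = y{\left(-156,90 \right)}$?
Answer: $217 - 2 i \sqrt{2919} \approx 217.0 - 108.06 i$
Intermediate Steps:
$k = 217$
$M = 2 i \sqrt{2919}$ ($M = \sqrt{-11676} = 2 i \sqrt{2919} \approx 108.06 i$)
$k - M = 217 - 2 i \sqrt{2919}$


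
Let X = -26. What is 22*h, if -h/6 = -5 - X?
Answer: -2772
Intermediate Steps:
h = -126 (h = -6*(-5 - 1*(-26)) = -6*(-5 + 26) = -6*21 = -126)
22*h = 22*(-126) = -2772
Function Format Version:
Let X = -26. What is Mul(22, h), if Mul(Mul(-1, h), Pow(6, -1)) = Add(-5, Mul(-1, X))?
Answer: -2772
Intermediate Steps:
h = -126 (h = Mul(-6, Add(-5, Mul(-1, -26))) = Mul(-6, Add(-5, 26)) = Mul(-6, 21) = -126)
Mul(22, h) = Mul(22, -126) = -2772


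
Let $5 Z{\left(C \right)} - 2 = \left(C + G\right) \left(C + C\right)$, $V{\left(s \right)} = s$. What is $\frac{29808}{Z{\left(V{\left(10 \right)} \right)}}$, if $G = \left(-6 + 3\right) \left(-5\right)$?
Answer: $\frac{74520}{251} \approx 296.89$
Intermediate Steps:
$G = 15$ ($G = \left(-3\right) \left(-5\right) = 15$)
$Z{\left(C \right)} = \frac{2}{5} + \frac{2 C \left(15 + C\right)}{5}$ ($Z{\left(C \right)} = \frac{2}{5} + \frac{\left(C + 15\right) \left(C + C\right)}{5} = \frac{2}{5} + \frac{\left(15 + C\right) 2 C}{5} = \frac{2}{5} + \frac{2 C \left(15 + C\right)}{5}$)
$\frac{29808}{Z{\left(V{\left(10 \right)} \right)}} = \frac{29808}{\frac{2}{5} + 6 \cdot 10 + \frac{2 \cdot 10^{2}}{5}} = \frac{29808}{\frac{2}{5} + 60 + \frac{2}{5} \cdot 100} = \frac{29808}{\frac{2}{5} + 60 + 40} = \frac{29808}{\frac{502}{5}} = 29808 \cdot \frac{5}{502} = \frac{74520}{251}$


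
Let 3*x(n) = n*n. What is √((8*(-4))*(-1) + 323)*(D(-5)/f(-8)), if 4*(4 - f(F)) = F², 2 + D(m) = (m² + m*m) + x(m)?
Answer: -169*√355/36 ≈ -88.450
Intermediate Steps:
x(n) = n²/3 (x(n) = (n*n)/3 = n²/3)
D(m) = -2 + 7*m²/3 (D(m) = -2 + ((m² + m*m) + m²/3) = -2 + ((m² + m²) + m²/3) = -2 + (2*m² + m²/3) = -2 + 7*m²/3)
f(F) = 4 - F²/4
√((8*(-4))*(-1) + 323)*(D(-5)/f(-8)) = √((8*(-4))*(-1) + 323)*((-2 + (7/3)*(-5)²)/(4 - ¼*(-8)²)) = √(-32*(-1) + 323)*((-2 + (7/3)*25)/(4 - ¼*64)) = √(32 + 323)*((-2 + 175/3)/(4 - 16)) = √355*((169/3)/(-12)) = √355*((169/3)*(-1/12)) = √355*(-169/36) = -169*√355/36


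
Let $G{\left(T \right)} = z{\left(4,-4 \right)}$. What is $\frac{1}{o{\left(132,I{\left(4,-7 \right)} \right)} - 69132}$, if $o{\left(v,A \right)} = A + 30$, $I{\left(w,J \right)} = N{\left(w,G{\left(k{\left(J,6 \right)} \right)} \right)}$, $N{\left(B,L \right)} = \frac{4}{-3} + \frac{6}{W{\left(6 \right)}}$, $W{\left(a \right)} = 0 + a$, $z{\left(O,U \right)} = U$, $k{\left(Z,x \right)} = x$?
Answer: $- \frac{3}{207307} \approx -1.4471 \cdot 10^{-5}$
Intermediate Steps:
$G{\left(T \right)} = -4$
$W{\left(a \right)} = a$
$N{\left(B,L \right)} = - \frac{1}{3}$ ($N{\left(B,L \right)} = \frac{4}{-3} + \frac{6}{6} = 4 \left(- \frac{1}{3}\right) + 6 \cdot \frac{1}{6} = - \frac{4}{3} + 1 = - \frac{1}{3}$)
$I{\left(w,J \right)} = - \frac{1}{3}$
$o{\left(v,A \right)} = 30 + A$
$\frac{1}{o{\left(132,I{\left(4,-7 \right)} \right)} - 69132} = \frac{1}{\left(30 - \frac{1}{3}\right) - 69132} = \frac{1}{\frac{89}{3} - 69132} = \frac{1}{- \frac{207307}{3}} = - \frac{3}{207307}$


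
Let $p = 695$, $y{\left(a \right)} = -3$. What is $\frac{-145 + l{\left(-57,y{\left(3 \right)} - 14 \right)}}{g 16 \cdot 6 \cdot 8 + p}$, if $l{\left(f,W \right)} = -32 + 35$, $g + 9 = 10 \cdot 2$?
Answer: $- \frac{142}{9143} \approx -0.015531$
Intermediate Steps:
$g = 11$ ($g = -9 + 10 \cdot 2 = -9 + 20 = 11$)
$l{\left(f,W \right)} = 3$
$\frac{-145 + l{\left(-57,y{\left(3 \right)} - 14 \right)}}{g 16 \cdot 6 \cdot 8 + p} = \frac{-145 + 3}{11 \cdot 16 \cdot 6 \cdot 8 + 695} = - \frac{142}{176 \cdot 48 + 695} = - \frac{142}{8448 + 695} = - \frac{142}{9143}$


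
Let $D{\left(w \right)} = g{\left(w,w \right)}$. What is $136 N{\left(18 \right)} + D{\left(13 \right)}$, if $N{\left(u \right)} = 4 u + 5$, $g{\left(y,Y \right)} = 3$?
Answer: $10475$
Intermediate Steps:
$D{\left(w \right)} = 3$
$N{\left(u \right)} = 5 + 4 u$
$136 N{\left(18 \right)} + D{\left(13 \right)} = 136 \left(5 + 4 \cdot 18\right) + 3 = 136 \left(5 + 72\right) + 3 = 136 \cdot 77 + 3 = 10472 + 3 = 10475$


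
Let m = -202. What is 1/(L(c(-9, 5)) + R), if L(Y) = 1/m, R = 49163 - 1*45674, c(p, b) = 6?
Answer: 202/704777 ≈ 0.00028662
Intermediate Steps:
R = 3489 (R = 49163 - 45674 = 3489)
L(Y) = -1/202 (L(Y) = 1/(-202) = -1/202)
1/(L(c(-9, 5)) + R) = 1/(-1/202 + 3489) = 1/(704777/202) = 202/704777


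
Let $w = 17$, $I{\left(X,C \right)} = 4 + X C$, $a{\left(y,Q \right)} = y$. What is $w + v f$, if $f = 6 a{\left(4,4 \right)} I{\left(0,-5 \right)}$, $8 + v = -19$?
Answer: $-2575$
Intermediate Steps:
$v = -27$ ($v = -8 - 19 = -27$)
$I{\left(X,C \right)} = 4 + C X$
$f = 96$ ($f = 6 \cdot 4 \left(4 - 0\right) = 24 \left(4 + 0\right) = 24 \cdot 4 = 96$)
$w + v f = 17 - 2592 = -2575$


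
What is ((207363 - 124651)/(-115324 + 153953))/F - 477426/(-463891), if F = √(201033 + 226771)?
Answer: 477426/463891 + 41356*√106951/4131410179 ≈ 1.0325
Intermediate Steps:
F = 2*√106951 (F = √427804 = 2*√106951 ≈ 654.07)
((207363 - 124651)/(-115324 + 153953))/F - 477426/(-463891) = ((207363 - 124651)/(-115324 + 153953))/((2*√106951)) - 477426/(-463891) = (82712/38629)*(√106951/213902) - 477426*(-1/463891) = (82712*(1/38629))*(√106951/213902) + 477426/463891 = 82712*(√106951/213902)/38629 + 477426/463891 = 41356*√106951/4131410179 + 477426/463891 = 477426/463891 + 41356*√106951/4131410179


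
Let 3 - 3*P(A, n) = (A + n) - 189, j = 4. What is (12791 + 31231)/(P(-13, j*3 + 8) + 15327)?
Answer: 66033/23083 ≈ 2.8607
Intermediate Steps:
P(A, n) = 64 - A/3 - n/3 (P(A, n) = 1 - ((A + n) - 189)/3 = 1 - (-189 + A + n)/3 = 1 + (63 - A/3 - n/3) = 64 - A/3 - n/3)
(12791 + 31231)/(P(-13, j*3 + 8) + 15327) = (12791 + 31231)/((64 - ⅓*(-13) - (4*3 + 8)/3) + 15327) = 44022/((64 + 13/3 - (12 + 8)/3) + 15327) = 44022/((64 + 13/3 - ⅓*20) + 15327) = 44022/((64 + 13/3 - 20/3) + 15327) = 44022/(185/3 + 15327) = 44022/(46166/3) = 44022*(3/46166) = 66033/23083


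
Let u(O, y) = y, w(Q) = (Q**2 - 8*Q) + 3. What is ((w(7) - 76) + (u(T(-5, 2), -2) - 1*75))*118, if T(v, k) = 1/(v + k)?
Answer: -18526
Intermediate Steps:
w(Q) = 3 + Q**2 - 8*Q
T(v, k) = 1/(k + v)
((w(7) - 76) + (u(T(-5, 2), -2) - 1*75))*118 = (((3 + 7**2 - 8*7) - 76) + (-2 - 1*75))*118 = (((3 + 49 - 56) - 76) + (-2 - 75))*118 = ((-4 - 76) - 77)*118 = (-80 - 77)*118 = -157*118 = -18526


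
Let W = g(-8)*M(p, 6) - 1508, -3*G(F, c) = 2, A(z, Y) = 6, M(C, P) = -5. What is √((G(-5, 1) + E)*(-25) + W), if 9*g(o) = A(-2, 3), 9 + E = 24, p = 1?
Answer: I*√16827/3 ≈ 43.24*I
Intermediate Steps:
G(F, c) = -⅔ (G(F, c) = -⅓*2 = -⅔)
E = 15 (E = -9 + 24 = 15)
g(o) = ⅔ (g(o) = (⅑)*6 = ⅔)
W = -4534/3 (W = (⅔)*(-5) - 1508 = -10/3 - 1508 = -4534/3 ≈ -1511.3)
√((G(-5, 1) + E)*(-25) + W) = √((-⅔ + 15)*(-25) - 4534/3) = √((43/3)*(-25) - 4534/3) = √(-1075/3 - 4534/3) = √(-5609/3) = I*√16827/3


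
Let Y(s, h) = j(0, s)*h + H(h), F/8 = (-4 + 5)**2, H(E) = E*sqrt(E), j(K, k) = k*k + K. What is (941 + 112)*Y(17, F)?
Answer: 2434536 + 16848*sqrt(2) ≈ 2.4584e+6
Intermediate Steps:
j(K, k) = K + k**2 (j(K, k) = k**2 + K = K + k**2)
H(E) = E**(3/2)
F = 8 (F = 8*(-4 + 5)**2 = 8*1**2 = 8*1 = 8)
Y(s, h) = h**(3/2) + h*s**2 (Y(s, h) = (0 + s**2)*h + h**(3/2) = s**2*h + h**(3/2) = h*s**2 + h**(3/2) = h**(3/2) + h*s**2)
(941 + 112)*Y(17, F) = (941 + 112)*(8**(3/2) + 8*17**2) = 1053*(16*sqrt(2) + 8*289) = 1053*(16*sqrt(2) + 2312) = 1053*(2312 + 16*sqrt(2)) = 2434536 + 16848*sqrt(2)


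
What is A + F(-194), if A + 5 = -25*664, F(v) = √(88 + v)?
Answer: -16605 + I*√106 ≈ -16605.0 + 10.296*I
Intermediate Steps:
A = -16605 (A = -5 - 25*664 = -5 - 16600 = -16605)
A + F(-194) = -16605 + √(88 - 194) = -16605 + √(-106) = -16605 + I*√106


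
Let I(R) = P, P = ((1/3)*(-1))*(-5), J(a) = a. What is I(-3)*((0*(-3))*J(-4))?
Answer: 0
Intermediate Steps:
P = 5/3 (P = ((1*(⅓))*(-1))*(-5) = ((⅓)*(-1))*(-5) = -⅓*(-5) = 5/3 ≈ 1.6667)
I(R) = 5/3
I(-3)*((0*(-3))*J(-4)) = 5*((0*(-3))*(-4))/3 = 5*(0*(-4))/3 = (5/3)*0 = 0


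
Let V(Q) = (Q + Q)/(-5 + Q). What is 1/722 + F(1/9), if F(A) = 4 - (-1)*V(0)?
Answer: 2889/722 ≈ 4.0014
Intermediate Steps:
V(Q) = 2*Q/(-5 + Q) (V(Q) = (2*Q)/(-5 + Q) = 2*Q/(-5 + Q))
F(A) = 4 (F(A) = 4 - (-1)*2*0/(-5 + 0) = 4 - (-1)*2*0/(-5) = 4 - (-1)*2*0*(-⅕) = 4 - (-1)*0 = 4 - 1*0 = 4 + 0 = 4)
1/722 + F(1/9) = 1/722 + 4 = 2889/722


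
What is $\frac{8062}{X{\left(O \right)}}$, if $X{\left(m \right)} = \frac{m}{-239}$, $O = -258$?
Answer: $\frac{963409}{129} \approx 7468.3$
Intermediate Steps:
$X{\left(m \right)} = - \frac{m}{239}$ ($X{\left(m \right)} = m \left(- \frac{1}{239}\right) = - \frac{m}{239}$)
$\frac{8062}{X{\left(O \right)}} = \frac{8062}{\left(- \frac{1}{239}\right) \left(-258\right)} = \frac{8062}{\frac{258}{239}} = 8062 \cdot \frac{239}{258} = \frac{963409}{129}$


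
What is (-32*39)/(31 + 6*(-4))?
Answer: -1248/7 ≈ -178.29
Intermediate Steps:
(-32*39)/(31 + 6*(-4)) = -1248/(31 - 24) = -1248/7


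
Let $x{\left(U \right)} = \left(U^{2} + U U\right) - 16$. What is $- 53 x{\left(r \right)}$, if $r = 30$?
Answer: $-94552$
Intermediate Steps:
$x{\left(U \right)} = -16 + 2 U^{2}$ ($x{\left(U \right)} = \left(U^{2} + U^{2}\right) - 16 = 2 U^{2} - 16 = -16 + 2 U^{2}$)
$- 53 x{\left(r \right)} = - 53 \left(-16 + 2 \cdot 30^{2}\right) = - 53 \left(-16 + 2 \cdot 900\right) = - 53 \left(-16 + 1800\right) = \left(-53\right) 1784 = -94552$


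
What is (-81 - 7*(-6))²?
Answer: 1521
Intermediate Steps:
(-81 - 7*(-6))² = (-81 + 42)² = (-39)² = 1521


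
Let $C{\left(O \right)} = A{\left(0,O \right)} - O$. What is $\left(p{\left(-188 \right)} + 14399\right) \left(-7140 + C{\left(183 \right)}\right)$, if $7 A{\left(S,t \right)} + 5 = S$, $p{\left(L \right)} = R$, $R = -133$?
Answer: $-104480108$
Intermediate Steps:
$p{\left(L \right)} = -133$
$A{\left(S,t \right)} = - \frac{5}{7} + \frac{S}{7}$
$C{\left(O \right)} = - \frac{5}{7} - O$ ($C{\left(O \right)} = \left(- \frac{5}{7} + \frac{1}{7} \cdot 0\right) - O = \left(- \frac{5}{7} + 0\right) - O = - \frac{5}{7} - O$)
$\left(p{\left(-188 \right)} + 14399\right) \left(-7140 + C{\left(183 \right)}\right) = \left(-133 + 14399\right) \left(-7140 - \frac{1286}{7}\right) = 14266 \left(-7140 - \frac{1286}{7}\right) = 14266 \left(- \frac{51266}{7}\right) = -104480108$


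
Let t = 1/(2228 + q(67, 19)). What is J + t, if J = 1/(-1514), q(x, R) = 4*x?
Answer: -491/1889472 ≈ -0.00025986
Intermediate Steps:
J = -1/1514 ≈ -0.00066050
t = 1/2496 (t = 1/(2228 + 4*67) = 1/(2228 + 268) = 1/2496 ≈ 0.00040064)
J + t = -1/1514 + 1/2496 = -491/1889472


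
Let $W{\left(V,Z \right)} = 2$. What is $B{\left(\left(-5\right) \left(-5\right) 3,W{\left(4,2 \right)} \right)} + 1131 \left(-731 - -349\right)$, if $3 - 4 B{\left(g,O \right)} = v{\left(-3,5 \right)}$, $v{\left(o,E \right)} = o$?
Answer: $- \frac{864081}{2} \approx -4.3204 \cdot 10^{5}$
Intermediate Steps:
$B{\left(g,O \right)} = \frac{3}{2}$ ($B{\left(g,O \right)} = \frac{3}{4} - - \frac{3}{4} = \frac{3}{4} + \frac{3}{4} = \frac{3}{2}$)
$B{\left(\left(-5\right) \left(-5\right) 3,W{\left(4,2 \right)} \right)} + 1131 \left(-731 - -349\right) = \frac{3}{2} + 1131 \left(-731 - -349\right) = \frac{3}{2} + 1131 \left(-731 + 349\right) = \frac{3}{2} + 1131 \left(-382\right) = \frac{3}{2} - 432042 = - \frac{864081}{2}$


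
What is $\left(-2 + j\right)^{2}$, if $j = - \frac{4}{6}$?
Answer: $\frac{64}{9} \approx 7.1111$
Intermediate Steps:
$j = - \frac{2}{3}$ ($j = \left(-4\right) \frac{1}{6} = - \frac{2}{3} \approx -0.66667$)
$\left(-2 + j\right)^{2} = \left(-2 - \frac{2}{3}\right)^{2} = \left(- \frac{8}{3}\right)^{2} = \frac{64}{9}$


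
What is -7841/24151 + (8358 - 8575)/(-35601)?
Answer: -273906674/859799751 ≈ -0.31857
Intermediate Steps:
-7841/24151 + (8358 - 8575)/(-35601) = -7841*1/24151 - 217*(-1/35601) = -7841/24151 + 217/35601 = -273906674/859799751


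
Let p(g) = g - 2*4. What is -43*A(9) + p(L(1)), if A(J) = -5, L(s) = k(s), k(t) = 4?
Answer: 211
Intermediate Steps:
L(s) = 4
p(g) = -8 + g (p(g) = g - 8 = -8 + g)
-43*A(9) + p(L(1)) = -43*(-5) + (-8 + 4) = 215 - 4 = 211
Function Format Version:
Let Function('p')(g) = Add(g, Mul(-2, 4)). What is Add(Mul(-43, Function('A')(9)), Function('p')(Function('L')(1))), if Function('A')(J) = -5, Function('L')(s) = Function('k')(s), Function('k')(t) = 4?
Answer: 211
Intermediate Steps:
Function('L')(s) = 4
Function('p')(g) = Add(-8, g) (Function('p')(g) = Add(g, -8) = Add(-8, g))
Add(Mul(-43, Function('A')(9)), Function('p')(Function('L')(1))) = Add(Mul(-43, -5), Add(-8, 4)) = Add(215, -4) = 211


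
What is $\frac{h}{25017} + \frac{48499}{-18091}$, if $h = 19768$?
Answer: $- \frac{855676595}{452582547} \approx -1.8907$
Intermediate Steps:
$\frac{h}{25017} + \frac{48499}{-18091} = \frac{19768}{25017} + \frac{48499}{-18091} = 19768 \cdot \frac{1}{25017} + 48499 \left(- \frac{1}{18091}\right) = \frac{19768}{25017} - \frac{48499}{18091} = - \frac{855676595}{452582547}$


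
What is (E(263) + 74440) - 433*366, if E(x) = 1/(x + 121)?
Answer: -32270591/384 ≈ -84038.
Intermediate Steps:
E(x) = 1/(121 + x)
(E(263) + 74440) - 433*366 = (1/(121 + 263) + 74440) - 433*366 = (1/384 + 74440) - 158478 = 28584961/384 - 158478 = -32270591/384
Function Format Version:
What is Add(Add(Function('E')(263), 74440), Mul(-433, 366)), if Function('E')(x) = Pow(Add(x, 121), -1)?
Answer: Rational(-32270591, 384) ≈ -84038.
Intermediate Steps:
Function('E')(x) = Pow(Add(121, x), -1)
Add(Add(Function('E')(263), 74440), Mul(-433, 366)) = Add(Add(Pow(Add(121, 263), -1), 74440), Mul(-433, 366)) = Add(Add(Pow(384, -1), 74440), -158478) = Add(Add(Rational(1, 384), 74440), -158478) = Add(Rational(28584961, 384), -158478) = Rational(-32270591, 384)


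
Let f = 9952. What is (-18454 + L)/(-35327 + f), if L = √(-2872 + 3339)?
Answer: 18454/25375 - √467/25375 ≈ 0.72640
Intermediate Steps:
L = √467 ≈ 21.610
(-18454 + L)/(-35327 + f) = (-18454 + √467)/(-35327 + 9952) = (-18454 + √467)/(-25375) = (-18454 + √467)*(-1/25375) = 18454/25375 - √467/25375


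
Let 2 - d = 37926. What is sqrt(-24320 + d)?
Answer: 6*I*sqrt(1729) ≈ 249.49*I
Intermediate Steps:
d = -37924 (d = 2 - 1*37926 = 2 - 37926 = -37924)
sqrt(-24320 + d) = sqrt(-24320 - 37924) = sqrt(-62244) = 6*I*sqrt(1729)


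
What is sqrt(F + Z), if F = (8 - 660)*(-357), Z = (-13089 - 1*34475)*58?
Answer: 2*I*sqrt(631487) ≈ 1589.3*I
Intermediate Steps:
Z = -2758712 (Z = (-13089 - 34475)*58 = -47564*58 = -2758712)
F = 232764 (F = -652*(-357) = 232764)
sqrt(F + Z) = sqrt(232764 - 2758712) = sqrt(-2525948) = 2*I*sqrt(631487)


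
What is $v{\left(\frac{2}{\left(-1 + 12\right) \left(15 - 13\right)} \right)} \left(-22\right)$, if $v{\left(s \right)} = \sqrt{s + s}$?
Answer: $- 2 \sqrt{22} \approx -9.3808$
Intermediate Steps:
$v{\left(s \right)} = \sqrt{2} \sqrt{s}$ ($v{\left(s \right)} = \sqrt{2 s} = \sqrt{2} \sqrt{s}$)
$v{\left(\frac{2}{\left(-1 + 12\right) \left(15 - 13\right)} \right)} \left(-22\right) = \sqrt{2} \sqrt{\frac{2}{\left(-1 + 12\right) \left(15 - 13\right)}} \left(-22\right) = \sqrt{2} \sqrt{\frac{2}{11 \cdot 2}} \left(-22\right) = \sqrt{2} \sqrt{\frac{2}{22}} \left(-22\right) = \sqrt{2} \sqrt{2 \cdot \frac{1}{22}} \left(-22\right) = \frac{\sqrt{2}}{\sqrt{11}} \left(-22\right) = \sqrt{2} \frac{\sqrt{11}}{11} \left(-22\right) = \frac{\sqrt{22}}{11} \left(-22\right) = - 2 \sqrt{22}$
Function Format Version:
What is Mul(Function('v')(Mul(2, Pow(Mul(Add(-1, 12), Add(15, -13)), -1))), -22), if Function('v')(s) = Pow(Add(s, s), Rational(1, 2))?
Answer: Mul(-2, Pow(22, Rational(1, 2))) ≈ -9.3808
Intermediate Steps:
Function('v')(s) = Mul(Pow(2, Rational(1, 2)), Pow(s, Rational(1, 2))) (Function('v')(s) = Pow(Mul(2, s), Rational(1, 2)) = Mul(Pow(2, Rational(1, 2)), Pow(s, Rational(1, 2))))
Mul(Function('v')(Mul(2, Pow(Mul(Add(-1, 12), Add(15, -13)), -1))), -22) = Mul(Mul(Pow(2, Rational(1, 2)), Pow(Mul(2, Pow(Mul(Add(-1, 12), Add(15, -13)), -1)), Rational(1, 2))), -22) = Mul(Mul(Pow(2, Rational(1, 2)), Pow(Mul(2, Pow(Mul(11, 2), -1)), Rational(1, 2))), -22) = Mul(Mul(Pow(2, Rational(1, 2)), Pow(Mul(2, Pow(22, -1)), Rational(1, 2))), -22) = Mul(Mul(Pow(2, Rational(1, 2)), Pow(Mul(2, Rational(1, 22)), Rational(1, 2))), -22) = Mul(Mul(Pow(2, Rational(1, 2)), Pow(Rational(1, 11), Rational(1, 2))), -22) = Mul(Mul(Pow(2, Rational(1, 2)), Mul(Rational(1, 11), Pow(11, Rational(1, 2)))), -22) = Mul(Mul(Rational(1, 11), Pow(22, Rational(1, 2))), -22) = Mul(-2, Pow(22, Rational(1, 2)))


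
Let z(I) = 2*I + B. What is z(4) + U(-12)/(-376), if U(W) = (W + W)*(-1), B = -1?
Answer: 326/47 ≈ 6.9362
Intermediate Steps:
U(W) = -2*W (U(W) = (2*W)*(-1) = -2*W)
z(I) = -1 + 2*I (z(I) = 2*I - 1 = -1 + 2*I)
z(4) + U(-12)/(-376) = (-1 + 2*4) - 2*(-12)/(-376) = (-1 + 8) + 24*(-1/376) = 7 - 3/47 = 326/47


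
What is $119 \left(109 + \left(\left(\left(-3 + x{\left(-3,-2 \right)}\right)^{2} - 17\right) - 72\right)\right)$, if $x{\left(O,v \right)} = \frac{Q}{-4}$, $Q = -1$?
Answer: $\frac{52479}{16} \approx 3279.9$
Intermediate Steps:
$x{\left(O,v \right)} = \frac{1}{4}$ ($x{\left(O,v \right)} = - \frac{1}{-4} = \left(-1\right) \left(- \frac{1}{4}\right) = \frac{1}{4}$)
$119 \left(109 + \left(\left(\left(-3 + x{\left(-3,-2 \right)}\right)^{2} - 17\right) - 72\right)\right) = 119 \left(109 - \left(89 - \left(-3 + \frac{1}{4}\right)^{2}\right)\right) = 119 \left(109 - \left(89 - \frac{121}{16}\right)\right) = 119 \left(109 + \left(\left(\frac{121}{16} - 17\right) - 72\right)\right) = 119 \left(109 - \frac{1303}{16}\right) = 119 \cdot \frac{441}{16} = \frac{52479}{16}$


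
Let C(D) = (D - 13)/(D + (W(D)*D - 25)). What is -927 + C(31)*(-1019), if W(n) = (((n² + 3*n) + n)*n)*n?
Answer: -29963662749/32323241 ≈ -927.00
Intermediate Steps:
W(n) = n²*(n² + 4*n) (W(n) = ((n² + 4*n)*n)*n = (n*(n² + 4*n))*n = n²*(n² + 4*n))
C(D) = (-13 + D)/(-25 + D + D⁴*(4 + D)) (C(D) = (D - 13)/(D + ((D³*(4 + D))*D - 25)) = (-13 + D)/(D + (D⁴*(4 + D) - 25)) = (-13 + D)/(D + (-25 + D⁴*(4 + D))) = (-13 + D)/(-25 + D + D⁴*(4 + D)))
-927 + C(31)*(-1019) = -927 + ((-13 + 31)/(-25 + 31 + 31⁴*(4 + 31)))*(-1019) = -927 + (18/(-25 + 31 + 923521*35))*(-1019) = -927 + (18/(-25 + 31 + 32323235))*(-1019) = -927 + (18/32323241)*(-1019) = -927 - 18342/32323241 = -29963662749/32323241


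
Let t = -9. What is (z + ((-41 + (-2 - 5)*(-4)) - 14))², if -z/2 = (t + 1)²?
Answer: 24025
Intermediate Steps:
z = -128 (z = -2*(-9 + 1)² = -2*(-8)² = -2*64 = -128)
(z + ((-41 + (-2 - 5)*(-4)) - 14))² = (-128 + ((-41 + (-2 - 5)*(-4)) - 14))² = (-128 + ((-41 - 7*(-4)) - 14))² = (-128 + ((-41 + 28) - 14))² = (-128 + (-13 - 14))² = (-128 - 27)² = (-155)² = 24025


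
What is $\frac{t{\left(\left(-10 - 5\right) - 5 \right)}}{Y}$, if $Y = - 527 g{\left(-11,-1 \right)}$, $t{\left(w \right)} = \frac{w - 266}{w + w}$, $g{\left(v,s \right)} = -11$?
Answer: $\frac{13}{10540} \approx 0.0012334$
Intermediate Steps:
$t{\left(w \right)} = \frac{-266 + w}{2 w}$
$Y = 5797$ ($Y = \left(-527\right) \left(-11\right) = 5797$)
$\frac{t{\left(\left(-10 - 5\right) - 5 \right)}}{Y} = \frac{\frac{1}{2} \frac{1}{\left(-10 - 5\right) - 5} \left(-266 - 20\right)}{5797} = \frac{-266 - 20}{2 \left(-15 - 5\right)} \frac{1}{5797} = \frac{-266 - 20}{2 \left(-20\right)} \frac{1}{5797} = \frac{1}{2} \left(- \frac{1}{20}\right) \left(-286\right) \frac{1}{5797} = \frac{143}{20} \cdot \frac{1}{5797} = \frac{13}{10540}$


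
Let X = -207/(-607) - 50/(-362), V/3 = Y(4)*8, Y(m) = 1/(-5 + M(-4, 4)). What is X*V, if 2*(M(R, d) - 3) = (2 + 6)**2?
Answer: 210568/549335 ≈ 0.38331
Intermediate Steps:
M(R, d) = 35 (M(R, d) = 3 + (2 + 6)**2/2 = 3 + (1/2)*8**2 = 3 + (1/2)*64 = 3 + 32 = 35)
Y(m) = 1/30 (Y(m) = 1/(-5 + 35) = 1/30)
V = 4/5 (V = 3*((1/30)*8) = 3*(4/15) = 4/5 ≈ 0.80000)
X = 52642/109867 (X = -207*(-1/607) - 50*(-1/362) = 207/607 + 25/181 = 52642/109867 ≈ 0.47914)
X*V = (52642/109867)*(4/5) = 210568/549335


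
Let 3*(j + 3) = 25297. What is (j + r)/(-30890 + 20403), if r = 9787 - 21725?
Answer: 10526/31461 ≈ 0.33457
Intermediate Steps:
j = 25288/3 (j = -3 + (1/3)*25297 = -3 + 25297/3 = 25288/3 ≈ 8429.3)
r = -11938
(j + r)/(-30890 + 20403) = (25288/3 - 11938)/(-30890 + 20403) = -10526/3/(-10487) = -10526/3*(-1/10487) = 10526/31461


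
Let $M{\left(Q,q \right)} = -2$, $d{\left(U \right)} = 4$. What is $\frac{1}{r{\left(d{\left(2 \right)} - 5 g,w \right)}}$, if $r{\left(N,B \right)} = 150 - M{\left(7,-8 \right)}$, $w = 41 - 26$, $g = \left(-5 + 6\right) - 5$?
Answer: $\frac{1}{152} \approx 0.0065789$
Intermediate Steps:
$g = -4$ ($g = 1 - 5 = -4$)
$w = 15$ ($w = 41 - 26 = 15$)
$r{\left(N,B \right)} = 152$ ($r{\left(N,B \right)} = 150 - -2 = 150 + 2 = 152$)
$\frac{1}{r{\left(d{\left(2 \right)} - 5 g,w \right)}} = \frac{1}{152}$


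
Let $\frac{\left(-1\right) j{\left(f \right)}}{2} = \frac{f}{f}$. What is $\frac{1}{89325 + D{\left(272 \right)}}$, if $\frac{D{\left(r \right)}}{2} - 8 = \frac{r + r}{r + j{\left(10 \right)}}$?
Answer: $\frac{135}{12061579} \approx 1.1193 \cdot 10^{-5}$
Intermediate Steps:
$j{\left(f \right)} = -2$ ($j{\left(f \right)} = - 2 \frac{f}{f} = \left(-2\right) 1 = -2$)
$D{\left(r \right)} = 16 + \frac{4 r}{-2 + r}$ ($D{\left(r \right)} = 16 + 2 \frac{r + r}{r - 2} = 16 + 2 \frac{2 r}{-2 + r} = 16 + \frac{4 r}{-2 + r}$)
$\frac{1}{89325 + D{\left(272 \right)}} = \frac{1}{89325 + \frac{4 \left(-8 + 5 \cdot 272\right)}{-2 + 272}} = \frac{1}{89325 + \frac{4 \left(-8 + 1360\right)}{270}} = \frac{1}{89325 + 4 \cdot \frac{1}{270} \cdot 1352} = \frac{1}{89325 + \frac{2704}{135}} = \frac{1}{\frac{12061579}{135}} = \frac{135}{12061579}$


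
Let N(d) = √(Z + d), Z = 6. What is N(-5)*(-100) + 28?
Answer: -72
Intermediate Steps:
N(d) = √(6 + d)
N(-5)*(-100) + 28 = √(6 - 5)*(-100) + 28 = √1*(-100) + 28 = 1*(-100) + 28 = -100 + 28 = -72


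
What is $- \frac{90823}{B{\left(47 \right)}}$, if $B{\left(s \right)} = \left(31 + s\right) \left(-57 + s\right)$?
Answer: $\frac{90823}{780} \approx 116.44$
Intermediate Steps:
$B{\left(s \right)} = \left(-57 + s\right) \left(31 + s\right)$
$- \frac{90823}{B{\left(47 \right)}} = - \frac{90823}{-1767 + 47^{2} - 1222} = - \frac{90823}{-1767 + 2209 - 1222} = - \frac{90823}{-780} = \left(-90823\right) \left(- \frac{1}{780}\right) = \frac{90823}{780}$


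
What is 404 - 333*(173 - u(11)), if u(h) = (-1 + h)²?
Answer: -23905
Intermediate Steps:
404 - 333*(173 - u(11)) = 404 - 333*(173 - (-1 + 11)²) = 404 - 333*(173 - 1*10²) = 404 - 333*(173 - 1*100) = 404 - 333*(173 - 100) = 404 - 333*73 = 404 - 24309 = -23905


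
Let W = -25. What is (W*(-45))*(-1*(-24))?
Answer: 27000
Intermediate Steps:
(W*(-45))*(-1*(-24)) = (-25*(-45))*(-1*(-24)) = 1125*24 = 27000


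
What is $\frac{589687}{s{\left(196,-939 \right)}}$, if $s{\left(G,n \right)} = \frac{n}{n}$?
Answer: $589687$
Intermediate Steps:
$s{\left(G,n \right)} = 1$
$\frac{589687}{s{\left(196,-939 \right)}} = \frac{589687}{1} = 589687 \cdot 1 = 589687$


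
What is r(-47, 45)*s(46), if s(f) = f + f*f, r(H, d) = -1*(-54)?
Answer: 116748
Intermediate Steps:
r(H, d) = 54
s(f) = f + f²
r(-47, 45)*s(46) = 54*(46*(1 + 46)) = 54*(46*47) = 54*2162 = 116748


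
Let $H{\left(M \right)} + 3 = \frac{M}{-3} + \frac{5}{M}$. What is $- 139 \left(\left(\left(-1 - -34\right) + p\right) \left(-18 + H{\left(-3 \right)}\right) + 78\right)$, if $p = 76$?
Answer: $\frac{952289}{3} \approx 3.1743 \cdot 10^{5}$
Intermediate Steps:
$H{\left(M \right)} = -3 + \frac{5}{M} - \frac{M}{3}$ ($H{\left(M \right)} = -3 + \left(\frac{M}{-3} + \frac{5}{M}\right) = -3 + \left(M \left(- \frac{1}{3}\right) + \frac{5}{M}\right) = -3 - \left(- \frac{5}{M} + \frac{M}{3}\right) = -3 + \frac{5}{M} - \frac{M}{3}$)
$- 139 \left(\left(\left(-1 - -34\right) + p\right) \left(-18 + H{\left(-3 \right)}\right) + 78\right) = - 139 \left(\left(\left(-1 - -34\right) + 76\right) \left(-18 - \left(2 + \frac{5}{3}\right)\right) + 78\right) = - 139 \left(\left(\left(-1 + 34\right) + 76\right) \left(-18 + \left(-3 + 5 \left(- \frac{1}{3}\right) + 1\right)\right) + 78\right) = - 139 \left(\left(33 + 76\right) \left(-18 - \frac{11}{3}\right) + 78\right) = - 139 \left(109 \left(-18 - \frac{11}{3}\right) + 78\right) = - 139 \left(109 \left(- \frac{65}{3}\right) + 78\right) = - 139 \left(- \frac{7085}{3} + 78\right) = \left(-139\right) \left(- \frac{6851}{3}\right) = \frac{952289}{3}$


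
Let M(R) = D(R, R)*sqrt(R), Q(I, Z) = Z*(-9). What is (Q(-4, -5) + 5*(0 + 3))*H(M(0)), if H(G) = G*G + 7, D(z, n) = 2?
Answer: 420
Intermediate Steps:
Q(I, Z) = -9*Z
M(R) = 2*sqrt(R)
H(G) = 7 + G**2 (H(G) = G**2 + 7 = 7 + G**2)
(Q(-4, -5) + 5*(0 + 3))*H(M(0)) = (-9*(-5) + 5*(0 + 3))*(7 + (2*sqrt(0))**2) = (45 + 5*3)*(7 + (2*0)**2) = (45 + 15)*(7 + 0**2) = 60*(7 + 0) = 60*7 = 420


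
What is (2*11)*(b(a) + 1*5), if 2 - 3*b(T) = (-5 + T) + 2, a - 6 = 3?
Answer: 242/3 ≈ 80.667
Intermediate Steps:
a = 9 (a = 6 + 3 = 9)
b(T) = 5/3 - T/3 (b(T) = ⅔ - ((-5 + T) + 2)/3 = ⅔ - (-3 + T)/3 = ⅔ + (1 - T/3) = 5/3 - T/3)
(2*11)*(b(a) + 1*5) = (2*11)*((5/3 - ⅓*9) + 1*5) = 22*((5/3 - 3) + 5) = 22*(-4/3 + 5) = 22*(11/3) = 242/3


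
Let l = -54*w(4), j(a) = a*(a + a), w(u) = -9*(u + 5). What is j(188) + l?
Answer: 75062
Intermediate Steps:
w(u) = -45 - 9*u (w(u) = -9*(5 + u) = -45 - 9*u)
j(a) = 2*a**2 (j(a) = a*(2*a) = 2*a**2)
l = 4374 (l = -54*(-45 - 9*4) = -54*(-45 - 36) = -54*(-81) = 4374)
j(188) + l = 2*188**2 + 4374 = 2*35344 + 4374 = 70688 + 4374 = 75062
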